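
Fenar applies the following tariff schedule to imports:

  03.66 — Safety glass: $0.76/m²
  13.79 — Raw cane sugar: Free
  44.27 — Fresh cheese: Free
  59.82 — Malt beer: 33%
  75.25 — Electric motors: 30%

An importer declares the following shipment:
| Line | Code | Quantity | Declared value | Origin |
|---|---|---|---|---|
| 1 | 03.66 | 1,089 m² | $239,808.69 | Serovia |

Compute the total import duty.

$827.64

Line 1 (03.66, Serovia, 1,089 m², $239,808.69):
Base rate for 03.66 is $0.76/m².
Duty = 1,089 × $0.76 = $827.64.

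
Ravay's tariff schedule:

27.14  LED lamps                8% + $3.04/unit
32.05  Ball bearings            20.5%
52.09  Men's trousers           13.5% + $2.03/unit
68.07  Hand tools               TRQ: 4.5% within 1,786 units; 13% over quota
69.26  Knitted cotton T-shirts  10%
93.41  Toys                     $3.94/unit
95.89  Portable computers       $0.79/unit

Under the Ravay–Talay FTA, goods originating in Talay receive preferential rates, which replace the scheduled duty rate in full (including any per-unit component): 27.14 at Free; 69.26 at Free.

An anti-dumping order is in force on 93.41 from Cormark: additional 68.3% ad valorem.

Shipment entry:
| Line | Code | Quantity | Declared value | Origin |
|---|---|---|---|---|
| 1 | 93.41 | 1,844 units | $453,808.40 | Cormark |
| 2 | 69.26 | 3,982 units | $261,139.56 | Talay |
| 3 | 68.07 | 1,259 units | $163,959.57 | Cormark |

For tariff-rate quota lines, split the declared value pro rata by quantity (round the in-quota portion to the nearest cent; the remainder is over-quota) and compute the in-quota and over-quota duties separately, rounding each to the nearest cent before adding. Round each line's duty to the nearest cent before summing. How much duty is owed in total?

$324,594.68

Line 1 (93.41, Cormark, 1,844 units, $453,808.40):
Base rate for 93.41 is $3.94/unit.
Additional duty on 93.41 from Cormark: +68.3% ad valorem. Applied ad valorem rate = 68.3%.
Duty = $453,808.40 × 68.3% + 1,844 × $3.94 = $317,216.50.
Line 2 (69.26, Talay, 3,982 units, $261,139.56):
Base rate for 69.26 is 10%.
Origin Talay qualifies under the Ravay–Talay agreement and 69.26 is covered: preferential rate Free applies instead.
Duty = $261,139.56 × 0% = $0.00.
Line 3 (68.07, Cormark, 1,259 units, $163,959.57):
Code 68.07 is under a tariff-rate quota (threshold 1,786 units). Quantity 1,259 units is within the quota, so the in-quota rate 4.5% applies to the full value.
Duty = $163,959.57 × 4.5% = $7,378.18.
Total = $317,216.50 + $0.00 + $7,378.18 = $324,594.68.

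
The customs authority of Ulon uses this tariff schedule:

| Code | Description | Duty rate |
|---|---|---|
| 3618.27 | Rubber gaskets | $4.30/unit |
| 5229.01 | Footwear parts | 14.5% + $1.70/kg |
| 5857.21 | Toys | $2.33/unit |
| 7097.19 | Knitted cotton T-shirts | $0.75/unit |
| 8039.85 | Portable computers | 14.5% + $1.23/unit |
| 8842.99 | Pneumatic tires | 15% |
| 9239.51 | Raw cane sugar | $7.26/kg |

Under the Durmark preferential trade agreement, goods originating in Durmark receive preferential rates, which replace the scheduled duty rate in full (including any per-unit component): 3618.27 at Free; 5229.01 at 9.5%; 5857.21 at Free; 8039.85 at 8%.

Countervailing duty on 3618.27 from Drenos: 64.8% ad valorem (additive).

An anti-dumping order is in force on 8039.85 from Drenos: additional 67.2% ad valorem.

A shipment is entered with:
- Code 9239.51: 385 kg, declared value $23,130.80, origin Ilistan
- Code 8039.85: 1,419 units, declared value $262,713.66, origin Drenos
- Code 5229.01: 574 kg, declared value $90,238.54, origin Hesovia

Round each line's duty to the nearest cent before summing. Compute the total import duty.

Line 1 (9239.51, Ilistan, 385 kg, $23,130.80):
Base rate for 9239.51 is $7.26/kg.
Duty = 385 × $7.26 = $2,795.10.
Line 2 (8039.85, Drenos, 1,419 units, $262,713.66):
Base rate for 8039.85 is 14.5% + $1.23/unit.
8039.85 has an FTA preferential rate, but origin Drenos is not Durmark; base rate stands.
Additional duty on 8039.85 from Drenos: +67.2%. Applied ad valorem rate: 14.5% + 67.2% = 81.7%.
Duty = $262,713.66 × 81.7% + 1,419 × $1.23 = $216,382.43.
Line 3 (5229.01, Hesovia, 574 kg, $90,238.54):
Base rate for 5229.01 is 14.5% + $1.70/kg.
5229.01 has an FTA preferential rate, but origin Hesovia is not Durmark; base rate stands.
Duty = $90,238.54 × 14.5% + 574 × $1.70 = $14,060.39.
Total = $2,795.10 + $216,382.43 + $14,060.39 = $233,237.92.

$233,237.92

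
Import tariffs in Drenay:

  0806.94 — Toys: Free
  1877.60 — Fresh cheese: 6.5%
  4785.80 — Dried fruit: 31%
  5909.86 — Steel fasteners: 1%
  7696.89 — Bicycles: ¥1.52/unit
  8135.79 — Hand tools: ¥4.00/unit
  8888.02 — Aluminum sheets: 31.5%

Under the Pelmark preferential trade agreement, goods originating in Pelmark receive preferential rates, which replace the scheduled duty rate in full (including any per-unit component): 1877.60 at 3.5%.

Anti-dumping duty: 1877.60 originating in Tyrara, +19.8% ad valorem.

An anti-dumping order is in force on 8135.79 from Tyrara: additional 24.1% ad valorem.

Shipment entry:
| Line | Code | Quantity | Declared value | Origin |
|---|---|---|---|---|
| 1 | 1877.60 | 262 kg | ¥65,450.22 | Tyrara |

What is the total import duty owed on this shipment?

Line 1 (1877.60, Tyrara, 262 kg, ¥65,450.22):
Base rate for 1877.60 is 6.5%.
1877.60 has an FTA preferential rate, but origin Tyrara is not Pelmark; base rate stands.
Additional duty on 1877.60 from Tyrara: +19.8%. Applied ad valorem rate: 6.5% + 19.8% = 26.3%.
Duty = ¥65,450.22 × 26.3% = ¥17,213.41.

¥17,213.41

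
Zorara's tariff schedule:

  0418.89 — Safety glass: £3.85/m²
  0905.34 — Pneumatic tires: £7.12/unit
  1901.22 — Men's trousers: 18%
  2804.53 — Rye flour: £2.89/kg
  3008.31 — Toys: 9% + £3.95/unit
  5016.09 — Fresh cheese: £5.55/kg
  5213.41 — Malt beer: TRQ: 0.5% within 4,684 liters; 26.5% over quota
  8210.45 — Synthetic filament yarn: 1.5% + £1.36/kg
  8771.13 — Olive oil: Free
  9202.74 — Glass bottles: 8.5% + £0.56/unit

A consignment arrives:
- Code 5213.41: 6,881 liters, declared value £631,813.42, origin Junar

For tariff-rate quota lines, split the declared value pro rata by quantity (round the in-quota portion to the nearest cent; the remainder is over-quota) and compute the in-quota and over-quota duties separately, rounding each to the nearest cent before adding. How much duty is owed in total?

£55,608.48

Line 1 (5213.41, Junar, 6,881 liters, £631,813.42):
Code 5213.41 is under a tariff-rate quota (threshold 4,684 liters). In-quota: 4,684 liters at 0.5%; over-quota: 2,197 liters at 26.5%.
Pro-rata value split: in-quota = £631,813.42 × 4,684/6,881 = £430,084.88; over-quota = £631,813.42 − £430,084.88 = £201,728.54.
In-quota duty = £430,084.88 × 0.5% = £2,150.42. Over-quota duty = £201,728.54 × 26.5% = £53,458.06.
Line duty = £2,150.42 + £53,458.06 = £55,608.48.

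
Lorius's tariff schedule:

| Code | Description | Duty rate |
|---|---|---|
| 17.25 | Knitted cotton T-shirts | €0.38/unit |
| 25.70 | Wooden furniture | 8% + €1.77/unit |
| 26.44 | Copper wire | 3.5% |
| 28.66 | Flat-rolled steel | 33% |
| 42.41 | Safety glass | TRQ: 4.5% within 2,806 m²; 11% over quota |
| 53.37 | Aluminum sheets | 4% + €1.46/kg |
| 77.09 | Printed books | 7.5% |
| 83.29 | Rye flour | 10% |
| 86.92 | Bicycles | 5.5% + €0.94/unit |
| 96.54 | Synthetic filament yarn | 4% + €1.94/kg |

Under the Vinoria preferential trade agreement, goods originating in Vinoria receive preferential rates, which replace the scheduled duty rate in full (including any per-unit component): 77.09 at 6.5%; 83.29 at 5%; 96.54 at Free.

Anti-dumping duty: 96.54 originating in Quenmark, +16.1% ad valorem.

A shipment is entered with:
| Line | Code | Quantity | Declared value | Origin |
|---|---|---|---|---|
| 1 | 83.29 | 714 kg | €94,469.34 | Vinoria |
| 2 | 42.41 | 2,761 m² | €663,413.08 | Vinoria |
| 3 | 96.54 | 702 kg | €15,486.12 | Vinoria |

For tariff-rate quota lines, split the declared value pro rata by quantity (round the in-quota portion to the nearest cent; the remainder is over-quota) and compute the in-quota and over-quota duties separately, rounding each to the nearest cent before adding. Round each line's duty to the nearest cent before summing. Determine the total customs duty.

€34,577.06

Line 1 (83.29, Vinoria, 714 kg, €94,469.34):
Base rate for 83.29 is 10%.
Origin Vinoria qualifies under the Lorius–Vinoria agreement and 83.29 is covered: preferential rate 5% applies instead.
Duty = €94,469.34 × 5% = €4,723.47.
Line 2 (42.41, Vinoria, 2,761 m², €663,413.08):
Code 42.41 is under a tariff-rate quota (threshold 2,806 m²). Quantity 2,761 m² is within the quota, so the in-quota rate 4.5% applies to the full value.
Duty = €663,413.08 × 4.5% = €29,853.59.
Line 3 (96.54, Vinoria, 702 kg, €15,486.12):
Base rate for 96.54 is 4% + €1.94/kg.
Origin Vinoria qualifies under the Lorius–Vinoria agreement and 96.54 is covered: preferential rate Free applies instead.
The additional-duty order on 96.54 targets Quenmark, not Vinoria; it does not apply.
Duty = €15,486.12 × 0% = €0.00.
Total = €4,723.47 + €29,853.59 + €0.00 = €34,577.06.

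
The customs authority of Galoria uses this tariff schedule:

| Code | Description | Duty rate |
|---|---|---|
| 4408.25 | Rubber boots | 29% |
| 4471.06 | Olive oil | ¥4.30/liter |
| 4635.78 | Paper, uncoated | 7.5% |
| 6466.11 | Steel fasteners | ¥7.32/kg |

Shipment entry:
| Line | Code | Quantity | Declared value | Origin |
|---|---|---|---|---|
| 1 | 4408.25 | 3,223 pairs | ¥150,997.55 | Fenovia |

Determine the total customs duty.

Line 1 (4408.25, Fenovia, 3,223 pairs, ¥150,997.55):
Base rate for 4408.25 is 29%.
Duty = ¥150,997.55 × 29% = ¥43,789.29.

¥43,789.29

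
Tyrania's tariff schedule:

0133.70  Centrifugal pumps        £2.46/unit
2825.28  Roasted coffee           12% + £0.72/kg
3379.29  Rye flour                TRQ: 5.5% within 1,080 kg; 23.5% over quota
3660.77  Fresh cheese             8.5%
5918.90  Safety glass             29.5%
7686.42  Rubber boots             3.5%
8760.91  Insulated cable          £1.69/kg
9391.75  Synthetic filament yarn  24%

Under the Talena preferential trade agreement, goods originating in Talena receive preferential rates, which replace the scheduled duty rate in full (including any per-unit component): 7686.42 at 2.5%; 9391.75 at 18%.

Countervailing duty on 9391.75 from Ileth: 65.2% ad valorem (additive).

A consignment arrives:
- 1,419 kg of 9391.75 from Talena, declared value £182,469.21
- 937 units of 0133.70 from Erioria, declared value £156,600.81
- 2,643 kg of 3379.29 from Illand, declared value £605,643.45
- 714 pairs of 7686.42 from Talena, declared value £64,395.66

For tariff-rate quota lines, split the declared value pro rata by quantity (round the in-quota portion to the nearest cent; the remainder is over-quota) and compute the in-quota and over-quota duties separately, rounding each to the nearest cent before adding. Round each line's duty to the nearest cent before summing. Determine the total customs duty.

£134,538.82

Line 1 (9391.75, Talena, 1,419 kg, £182,469.21):
Base rate for 9391.75 is 24%.
Origin Talena qualifies under the Tyrania–Talena agreement and 9391.75 is covered: preferential rate 18% applies instead.
The additional-duty order on 9391.75 targets Ileth, not Talena; it does not apply.
Duty = £182,469.21 × 18% = £32,844.46.
Line 2 (0133.70, Erioria, 937 units, £156,600.81):
Base rate for 0133.70 is £2.46/unit.
Duty = 937 × £2.46 = £2,305.02.
Line 3 (3379.29, Illand, 2,643 kg, £605,643.45):
Code 3379.29 is under a tariff-rate quota (threshold 1,080 kg). In-quota: 1,080 kg at 5.5%; over-quota: 1,563 kg at 23.5%.
Pro-rata value split: in-quota = £605,643.45 × 1,080/2,643 = £247,482.00; over-quota = £605,643.45 − £247,482.00 = £358,161.45.
In-quota duty = £247,482.00 × 5.5% = £13,611.51. Over-quota duty = £358,161.45 × 23.5% = £84,167.94.
Line duty = £13,611.51 + £84,167.94 = £97,779.45.
Line 4 (7686.42, Talena, 714 pairs, £64,395.66):
Base rate for 7686.42 is 3.5%.
Origin Talena qualifies under the Tyrania–Talena agreement and 7686.42 is covered: preferential rate 2.5% applies instead.
Duty = £64,395.66 × 2.5% = £1,609.89.
Total = £32,844.46 + £2,305.02 + £97,779.45 + £1,609.89 = £134,538.82.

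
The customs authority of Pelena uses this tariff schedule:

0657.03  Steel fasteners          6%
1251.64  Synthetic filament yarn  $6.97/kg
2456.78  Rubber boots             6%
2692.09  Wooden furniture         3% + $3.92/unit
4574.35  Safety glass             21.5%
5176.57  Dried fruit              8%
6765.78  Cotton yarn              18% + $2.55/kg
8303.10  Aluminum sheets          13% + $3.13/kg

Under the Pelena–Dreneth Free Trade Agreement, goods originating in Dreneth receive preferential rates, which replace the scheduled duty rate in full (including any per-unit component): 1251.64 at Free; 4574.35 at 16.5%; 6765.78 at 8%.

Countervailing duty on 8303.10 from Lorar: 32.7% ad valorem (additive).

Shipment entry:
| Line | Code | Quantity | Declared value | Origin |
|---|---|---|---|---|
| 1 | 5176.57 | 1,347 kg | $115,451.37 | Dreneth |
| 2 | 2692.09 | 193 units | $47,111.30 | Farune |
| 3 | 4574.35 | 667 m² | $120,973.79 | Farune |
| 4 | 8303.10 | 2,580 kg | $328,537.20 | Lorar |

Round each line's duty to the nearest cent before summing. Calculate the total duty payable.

$195,632.27

Line 1 (5176.57, Dreneth, 1,347 kg, $115,451.37):
Base rate for 5176.57 is 8%.
Origin Dreneth is the FTA partner but 5176.57 is not on the preference list; base rate stands.
Duty = $115,451.37 × 8% = $9,236.11.
Line 2 (2692.09, Farune, 193 units, $47,111.30):
Base rate for 2692.09 is 3% + $3.92/unit.
Duty = $47,111.30 × 3% + 193 × $3.92 = $2,169.90.
Line 3 (4574.35, Farune, 667 m², $120,973.79):
Base rate for 4574.35 is 21.5%.
4574.35 has an FTA preferential rate, but origin Farune is not Dreneth; base rate stands.
Duty = $120,973.79 × 21.5% = $26,009.36.
Line 4 (8303.10, Lorar, 2,580 kg, $328,537.20):
Base rate for 8303.10 is 13% + $3.13/kg.
Additional duty on 8303.10 from Lorar: +32.7%. Applied ad valorem rate: 13% + 32.7% = 45.7%.
Duty = $328,537.20 × 45.7% + 2,580 × $3.13 = $158,216.90.
Total = $9,236.11 + $2,169.90 + $26,009.36 + $158,216.90 = $195,632.27.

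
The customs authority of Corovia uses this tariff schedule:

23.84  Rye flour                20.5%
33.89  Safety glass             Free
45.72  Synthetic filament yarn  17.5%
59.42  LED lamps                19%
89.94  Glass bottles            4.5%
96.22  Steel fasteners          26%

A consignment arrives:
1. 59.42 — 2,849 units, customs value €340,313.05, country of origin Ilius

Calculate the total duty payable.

Line 1 (59.42, Ilius, 2,849 units, €340,313.05):
Base rate for 59.42 is 19%.
Duty = €340,313.05 × 19% = €64,659.48.

€64,659.48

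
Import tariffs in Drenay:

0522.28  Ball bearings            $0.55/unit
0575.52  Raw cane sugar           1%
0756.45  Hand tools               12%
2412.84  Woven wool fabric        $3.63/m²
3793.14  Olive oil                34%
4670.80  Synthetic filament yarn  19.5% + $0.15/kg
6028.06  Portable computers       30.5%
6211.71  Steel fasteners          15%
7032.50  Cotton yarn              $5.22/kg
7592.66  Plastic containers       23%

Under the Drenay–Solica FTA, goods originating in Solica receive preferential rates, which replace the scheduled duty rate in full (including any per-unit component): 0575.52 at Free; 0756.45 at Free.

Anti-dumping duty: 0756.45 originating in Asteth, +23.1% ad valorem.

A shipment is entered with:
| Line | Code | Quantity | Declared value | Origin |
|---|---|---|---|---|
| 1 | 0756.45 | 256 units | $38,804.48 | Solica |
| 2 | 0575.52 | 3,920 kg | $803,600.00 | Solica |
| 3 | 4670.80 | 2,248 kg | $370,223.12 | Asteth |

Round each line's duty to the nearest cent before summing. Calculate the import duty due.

Line 1 (0756.45, Solica, 256 units, $38,804.48):
Base rate for 0756.45 is 12%.
Origin Solica qualifies under the Drenay–Solica agreement and 0756.45 is covered: preferential rate Free applies instead.
The additional-duty order on 0756.45 targets Asteth, not Solica; it does not apply.
Duty = $38,804.48 × 0% = $0.00.
Line 2 (0575.52, Solica, 3,920 kg, $803,600.00):
Base rate for 0575.52 is 1%.
Origin Solica qualifies under the Drenay–Solica agreement and 0575.52 is covered: preferential rate Free applies instead.
Duty = $803,600.00 × 0% = $0.00.
Line 3 (4670.80, Asteth, 2,248 kg, $370,223.12):
Base rate for 4670.80 is 19.5% + $0.15/kg.
Duty = $370,223.12 × 19.5% + 2,248 × $0.15 = $72,530.71.
Total = $0.00 + $0.00 + $72,530.71 = $72,530.71.

$72,530.71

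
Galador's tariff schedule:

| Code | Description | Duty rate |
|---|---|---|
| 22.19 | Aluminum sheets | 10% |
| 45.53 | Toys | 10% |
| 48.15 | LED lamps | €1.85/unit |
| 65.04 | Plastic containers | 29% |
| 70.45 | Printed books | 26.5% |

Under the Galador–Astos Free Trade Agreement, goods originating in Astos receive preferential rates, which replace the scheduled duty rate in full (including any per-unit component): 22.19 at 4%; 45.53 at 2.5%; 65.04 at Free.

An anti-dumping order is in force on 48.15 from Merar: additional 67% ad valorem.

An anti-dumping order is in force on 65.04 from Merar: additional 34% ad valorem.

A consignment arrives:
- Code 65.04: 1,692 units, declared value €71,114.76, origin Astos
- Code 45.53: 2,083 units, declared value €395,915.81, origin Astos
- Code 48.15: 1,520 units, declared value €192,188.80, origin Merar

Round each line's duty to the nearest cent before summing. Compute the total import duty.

Line 1 (65.04, Astos, 1,692 units, €71,114.76):
Base rate for 65.04 is 29%.
Origin Astos qualifies under the Galador–Astos agreement and 65.04 is covered: preferential rate Free applies instead.
The additional-duty order on 65.04 targets Merar, not Astos; it does not apply.
Duty = €71,114.76 × 0% = €0.00.
Line 2 (45.53, Astos, 2,083 units, €395,915.81):
Base rate for 45.53 is 10%.
Origin Astos qualifies under the Galador–Astos agreement and 45.53 is covered: preferential rate 2.5% applies instead.
Duty = €395,915.81 × 2.5% = €9,897.90.
Line 3 (48.15, Merar, 1,520 units, €192,188.80):
Base rate for 48.15 is €1.85/unit.
Additional duty on 48.15 from Merar: +67% ad valorem. Applied ad valorem rate = 67%.
Duty = €192,188.80 × 67% + 1,520 × €1.85 = €131,578.50.
Total = €0.00 + €9,897.90 + €131,578.50 = €141,476.40.

€141,476.40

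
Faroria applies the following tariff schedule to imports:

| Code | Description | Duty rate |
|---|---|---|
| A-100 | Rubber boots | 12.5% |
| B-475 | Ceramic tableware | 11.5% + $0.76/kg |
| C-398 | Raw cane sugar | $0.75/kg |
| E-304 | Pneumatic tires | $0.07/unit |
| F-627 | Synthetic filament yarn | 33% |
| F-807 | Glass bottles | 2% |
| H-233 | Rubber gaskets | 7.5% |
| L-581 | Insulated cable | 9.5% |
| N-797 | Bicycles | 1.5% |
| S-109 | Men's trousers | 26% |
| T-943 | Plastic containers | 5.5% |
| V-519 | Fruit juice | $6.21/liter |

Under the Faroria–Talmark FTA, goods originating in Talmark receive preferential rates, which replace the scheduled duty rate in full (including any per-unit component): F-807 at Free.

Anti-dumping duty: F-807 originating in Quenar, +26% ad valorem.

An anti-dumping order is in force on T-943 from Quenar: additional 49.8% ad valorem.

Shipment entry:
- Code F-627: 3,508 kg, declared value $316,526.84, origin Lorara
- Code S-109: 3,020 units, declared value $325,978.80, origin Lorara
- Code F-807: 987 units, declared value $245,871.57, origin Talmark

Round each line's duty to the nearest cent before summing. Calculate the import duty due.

Line 1 (F-627, Lorara, 3,508 kg, $316,526.84):
Base rate for F-627 is 33%.
Duty = $316,526.84 × 33% = $104,453.86.
Line 2 (S-109, Lorara, 3,020 units, $325,978.80):
Base rate for S-109 is 26%.
Duty = $325,978.80 × 26% = $84,754.49.
Line 3 (F-807, Talmark, 987 units, $245,871.57):
Base rate for F-807 is 2%.
Origin Talmark qualifies under the Faroria–Talmark agreement and F-807 is covered: preferential rate Free applies instead.
The additional-duty order on F-807 targets Quenar, not Talmark; it does not apply.
Duty = $245,871.57 × 0% = $0.00.
Total = $104,453.86 + $84,754.49 + $0.00 = $189,208.35.

$189,208.35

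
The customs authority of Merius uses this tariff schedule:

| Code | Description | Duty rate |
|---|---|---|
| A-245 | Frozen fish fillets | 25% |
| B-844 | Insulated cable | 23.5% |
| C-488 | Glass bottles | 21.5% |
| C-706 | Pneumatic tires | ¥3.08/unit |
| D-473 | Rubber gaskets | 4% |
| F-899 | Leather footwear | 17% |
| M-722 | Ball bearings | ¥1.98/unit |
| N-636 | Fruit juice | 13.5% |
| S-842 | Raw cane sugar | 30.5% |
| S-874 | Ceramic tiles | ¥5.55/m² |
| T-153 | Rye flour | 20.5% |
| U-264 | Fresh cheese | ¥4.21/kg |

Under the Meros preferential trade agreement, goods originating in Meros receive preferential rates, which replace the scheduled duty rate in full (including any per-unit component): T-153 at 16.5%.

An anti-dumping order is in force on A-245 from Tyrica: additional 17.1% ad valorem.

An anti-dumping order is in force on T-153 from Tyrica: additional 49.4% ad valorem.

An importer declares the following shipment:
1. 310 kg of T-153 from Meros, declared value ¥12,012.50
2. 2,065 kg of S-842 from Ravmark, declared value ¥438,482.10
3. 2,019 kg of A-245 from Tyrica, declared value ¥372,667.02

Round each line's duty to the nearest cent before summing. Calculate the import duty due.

Line 1 (T-153, Meros, 310 kg, ¥12,012.50):
Base rate for T-153 is 20.5%.
Origin Meros qualifies under the Merius–Meros agreement and T-153 is covered: preferential rate 16.5% applies instead.
The additional-duty order on T-153 targets Tyrica, not Meros; it does not apply.
Duty = ¥12,012.50 × 16.5% = ¥1,982.06.
Line 2 (S-842, Ravmark, 2,065 kg, ¥438,482.10):
Base rate for S-842 is 30.5%.
Duty = ¥438,482.10 × 30.5% = ¥133,737.04.
Line 3 (A-245, Tyrica, 2,019 kg, ¥372,667.02):
Base rate for A-245 is 25%.
Additional duty on A-245 from Tyrica: +17.1%. Applied ad valorem rate: 25% + 17.1% = 42.1%.
Duty = ¥372,667.02 × 42.1% = ¥156,892.82.
Total = ¥1,982.06 + ¥133,737.04 + ¥156,892.82 = ¥292,611.92.

¥292,611.92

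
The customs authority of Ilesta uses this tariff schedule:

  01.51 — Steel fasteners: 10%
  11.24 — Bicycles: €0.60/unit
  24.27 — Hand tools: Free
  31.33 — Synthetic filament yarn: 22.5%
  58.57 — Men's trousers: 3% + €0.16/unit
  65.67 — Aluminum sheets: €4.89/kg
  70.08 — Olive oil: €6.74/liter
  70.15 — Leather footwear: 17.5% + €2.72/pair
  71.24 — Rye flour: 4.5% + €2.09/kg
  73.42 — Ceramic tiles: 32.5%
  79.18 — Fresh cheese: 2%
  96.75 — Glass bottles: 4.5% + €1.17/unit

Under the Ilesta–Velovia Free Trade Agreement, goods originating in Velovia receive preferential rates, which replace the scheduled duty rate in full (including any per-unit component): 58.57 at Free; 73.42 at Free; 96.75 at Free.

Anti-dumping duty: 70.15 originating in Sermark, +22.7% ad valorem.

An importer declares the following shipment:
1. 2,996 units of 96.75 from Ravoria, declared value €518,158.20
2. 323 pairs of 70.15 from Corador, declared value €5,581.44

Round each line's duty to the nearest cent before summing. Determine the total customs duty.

€28,677.75

Line 1 (96.75, Ravoria, 2,996 units, €518,158.20):
Base rate for 96.75 is 4.5% + €1.17/unit.
96.75 has an FTA preferential rate, but origin Ravoria is not Velovia; base rate stands.
Duty = €518,158.20 × 4.5% + 2,996 × €1.17 = €26,822.44.
Line 2 (70.15, Corador, 323 pairs, €5,581.44):
Base rate for 70.15 is 17.5% + €2.72/pair.
The additional-duty order on 70.15 targets Sermark, not Corador; it does not apply.
Duty = €5,581.44 × 17.5% + 323 × €2.72 = €1,855.31.
Total = €26,822.44 + €1,855.31 = €28,677.75.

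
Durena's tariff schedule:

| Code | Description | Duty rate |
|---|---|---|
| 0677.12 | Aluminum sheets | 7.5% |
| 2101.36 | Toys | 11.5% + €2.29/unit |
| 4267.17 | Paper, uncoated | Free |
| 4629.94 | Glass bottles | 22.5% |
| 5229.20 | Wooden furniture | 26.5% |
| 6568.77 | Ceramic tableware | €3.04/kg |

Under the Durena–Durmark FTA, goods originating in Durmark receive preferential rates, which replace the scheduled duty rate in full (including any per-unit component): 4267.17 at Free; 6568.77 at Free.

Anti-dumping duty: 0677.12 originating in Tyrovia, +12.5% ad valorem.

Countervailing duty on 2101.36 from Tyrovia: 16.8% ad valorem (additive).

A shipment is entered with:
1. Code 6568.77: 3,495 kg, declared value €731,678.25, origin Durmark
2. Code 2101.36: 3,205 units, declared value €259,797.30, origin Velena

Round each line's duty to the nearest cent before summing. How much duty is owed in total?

Line 1 (6568.77, Durmark, 3,495 kg, €731,678.25):
Base rate for 6568.77 is €3.04/kg.
Origin Durmark qualifies under the Durena–Durmark agreement and 6568.77 is covered: preferential rate Free applies instead.
Duty = €731,678.25 × 0% = €0.00.
Line 2 (2101.36, Velena, 3,205 units, €259,797.30):
Base rate for 2101.36 is 11.5% + €2.29/unit.
The additional-duty order on 2101.36 targets Tyrovia, not Velena; it does not apply.
Duty = €259,797.30 × 11.5% + 3,205 × €2.29 = €37,216.14.
Total = €0.00 + €37,216.14 = €37,216.14.

€37,216.14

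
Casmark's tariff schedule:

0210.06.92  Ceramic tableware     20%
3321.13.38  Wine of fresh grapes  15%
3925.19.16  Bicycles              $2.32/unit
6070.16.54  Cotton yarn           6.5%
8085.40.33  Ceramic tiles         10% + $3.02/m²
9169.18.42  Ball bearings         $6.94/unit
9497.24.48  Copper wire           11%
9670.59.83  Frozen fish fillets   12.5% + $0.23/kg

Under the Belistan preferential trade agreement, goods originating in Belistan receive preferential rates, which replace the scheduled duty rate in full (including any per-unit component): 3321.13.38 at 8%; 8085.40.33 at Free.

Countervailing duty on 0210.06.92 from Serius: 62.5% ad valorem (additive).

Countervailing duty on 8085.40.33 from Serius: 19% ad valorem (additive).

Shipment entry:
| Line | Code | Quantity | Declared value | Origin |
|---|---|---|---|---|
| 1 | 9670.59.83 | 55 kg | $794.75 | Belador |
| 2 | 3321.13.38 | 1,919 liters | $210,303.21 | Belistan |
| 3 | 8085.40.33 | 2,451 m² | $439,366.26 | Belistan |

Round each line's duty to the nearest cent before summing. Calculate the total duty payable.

$16,936.25

Line 1 (9670.59.83, Belador, 55 kg, $794.75):
Base rate for 9670.59.83 is 12.5% + $0.23/kg.
Duty = $794.75 × 12.5% + 55 × $0.23 = $111.99.
Line 2 (3321.13.38, Belistan, 1,919 liters, $210,303.21):
Base rate for 3321.13.38 is 15%.
Origin Belistan qualifies under the Casmark–Belistan agreement and 3321.13.38 is covered: preferential rate 8% applies instead.
Duty = $210,303.21 × 8% = $16,824.26.
Line 3 (8085.40.33, Belistan, 2,451 m², $439,366.26):
Base rate for 8085.40.33 is 10% + $3.02/m².
Origin Belistan qualifies under the Casmark–Belistan agreement and 8085.40.33 is covered: preferential rate Free applies instead.
The additional-duty order on 8085.40.33 targets Serius, not Belistan; it does not apply.
Duty = $439,366.26 × 0% = $0.00.
Total = $111.99 + $16,824.26 + $0.00 = $16,936.25.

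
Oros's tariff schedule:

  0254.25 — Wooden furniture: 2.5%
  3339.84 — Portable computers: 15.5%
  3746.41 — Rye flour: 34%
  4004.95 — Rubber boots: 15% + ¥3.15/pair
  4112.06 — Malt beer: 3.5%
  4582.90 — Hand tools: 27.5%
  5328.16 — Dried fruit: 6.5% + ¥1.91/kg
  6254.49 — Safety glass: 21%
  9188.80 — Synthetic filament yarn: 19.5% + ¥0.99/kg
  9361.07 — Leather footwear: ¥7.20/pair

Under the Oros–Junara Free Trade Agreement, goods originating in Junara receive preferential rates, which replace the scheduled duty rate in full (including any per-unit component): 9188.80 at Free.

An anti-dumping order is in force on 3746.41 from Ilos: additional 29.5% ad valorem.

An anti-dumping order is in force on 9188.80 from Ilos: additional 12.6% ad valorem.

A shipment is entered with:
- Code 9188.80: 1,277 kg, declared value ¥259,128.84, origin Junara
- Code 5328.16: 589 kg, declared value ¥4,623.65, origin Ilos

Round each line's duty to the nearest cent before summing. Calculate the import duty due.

¥1,425.53

Line 1 (9188.80, Junara, 1,277 kg, ¥259,128.84):
Base rate for 9188.80 is 19.5% + ¥0.99/kg.
Origin Junara qualifies under the Oros–Junara agreement and 9188.80 is covered: preferential rate Free applies instead.
The additional-duty order on 9188.80 targets Ilos, not Junara; it does not apply.
Duty = ¥259,128.84 × 0% = ¥0.00.
Line 2 (5328.16, Ilos, 589 kg, ¥4,623.65):
Base rate for 5328.16 is 6.5% + ¥1.91/kg.
Duty = ¥4,623.65 × 6.5% + 589 × ¥1.91 = ¥1,425.53.
Total = ¥0.00 + ¥1,425.53 = ¥1,425.53.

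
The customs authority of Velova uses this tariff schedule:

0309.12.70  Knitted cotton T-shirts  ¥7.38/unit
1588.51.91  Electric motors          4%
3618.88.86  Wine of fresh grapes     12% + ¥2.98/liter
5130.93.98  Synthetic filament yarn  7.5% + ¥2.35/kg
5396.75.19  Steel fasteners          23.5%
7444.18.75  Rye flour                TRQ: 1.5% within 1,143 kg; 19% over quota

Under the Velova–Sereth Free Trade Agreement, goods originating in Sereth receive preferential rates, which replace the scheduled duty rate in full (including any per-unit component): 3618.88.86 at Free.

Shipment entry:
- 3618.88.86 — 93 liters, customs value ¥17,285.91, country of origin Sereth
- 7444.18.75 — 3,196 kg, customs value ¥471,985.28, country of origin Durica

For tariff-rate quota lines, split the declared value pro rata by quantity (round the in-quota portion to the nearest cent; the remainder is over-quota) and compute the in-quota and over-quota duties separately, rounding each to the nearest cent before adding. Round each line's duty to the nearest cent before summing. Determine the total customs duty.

Line 1 (3618.88.86, Sereth, 93 liters, ¥17,285.91):
Base rate for 3618.88.86 is 12% + ¥2.98/liter.
Origin Sereth qualifies under the Velova–Sereth agreement and 3618.88.86 is covered: preferential rate Free applies instead.
Duty = ¥17,285.91 × 0% = ¥0.00.
Line 2 (7444.18.75, Durica, 3,196 kg, ¥471,985.28):
Code 7444.18.75 is under a tariff-rate quota (threshold 1,143 kg). In-quota: 1,143 kg at 1.5%; over-quota: 2,053 kg at 19%.
Pro-rata value split: in-quota = ¥471,985.28 × 1,143/3,196 = ¥168,798.24; over-quota = ¥471,985.28 − ¥168,798.24 = ¥303,187.04.
In-quota duty = ¥168,798.24 × 1.5% = ¥2,531.97. Over-quota duty = ¥303,187.04 × 19% = ¥57,605.54.
Line duty = ¥2,531.97 + ¥57,605.54 = ¥60,137.51.
Total = ¥0.00 + ¥60,137.51 = ¥60,137.51.

¥60,137.51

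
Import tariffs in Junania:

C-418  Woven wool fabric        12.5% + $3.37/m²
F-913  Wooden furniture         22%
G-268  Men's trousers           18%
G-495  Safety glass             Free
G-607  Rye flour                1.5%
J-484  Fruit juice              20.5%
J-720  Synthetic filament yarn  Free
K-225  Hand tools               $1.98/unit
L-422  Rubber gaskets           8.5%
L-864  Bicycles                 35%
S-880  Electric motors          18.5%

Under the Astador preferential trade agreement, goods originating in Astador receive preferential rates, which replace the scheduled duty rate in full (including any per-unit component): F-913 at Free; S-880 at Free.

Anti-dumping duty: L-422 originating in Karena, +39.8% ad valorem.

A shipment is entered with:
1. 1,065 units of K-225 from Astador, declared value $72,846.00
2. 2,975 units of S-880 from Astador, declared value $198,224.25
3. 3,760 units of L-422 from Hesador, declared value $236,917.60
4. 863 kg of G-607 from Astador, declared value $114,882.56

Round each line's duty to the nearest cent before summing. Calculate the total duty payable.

Line 1 (K-225, Astador, 1,065 units, $72,846.00):
Base rate for K-225 is $1.98/unit.
Origin Astador is the FTA partner but K-225 is not on the preference list; base rate stands.
Duty = 1,065 × $1.98 = $2,108.70.
Line 2 (S-880, Astador, 2,975 units, $198,224.25):
Base rate for S-880 is 18.5%.
Origin Astador qualifies under the Junania–Astador agreement and S-880 is covered: preferential rate Free applies instead.
Duty = $198,224.25 × 0% = $0.00.
Line 3 (L-422, Hesador, 3,760 units, $236,917.60):
Base rate for L-422 is 8.5%.
The additional-duty order on L-422 targets Karena, not Hesador; it does not apply.
Duty = $236,917.60 × 8.5% = $20,138.00.
Line 4 (G-607, Astador, 863 kg, $114,882.56):
Base rate for G-607 is 1.5%.
Origin Astador is the FTA partner but G-607 is not on the preference list; base rate stands.
Duty = $114,882.56 × 1.5% = $1,723.24.
Total = $2,108.70 + $0.00 + $20,138.00 + $1,723.24 = $23,969.94.

$23,969.94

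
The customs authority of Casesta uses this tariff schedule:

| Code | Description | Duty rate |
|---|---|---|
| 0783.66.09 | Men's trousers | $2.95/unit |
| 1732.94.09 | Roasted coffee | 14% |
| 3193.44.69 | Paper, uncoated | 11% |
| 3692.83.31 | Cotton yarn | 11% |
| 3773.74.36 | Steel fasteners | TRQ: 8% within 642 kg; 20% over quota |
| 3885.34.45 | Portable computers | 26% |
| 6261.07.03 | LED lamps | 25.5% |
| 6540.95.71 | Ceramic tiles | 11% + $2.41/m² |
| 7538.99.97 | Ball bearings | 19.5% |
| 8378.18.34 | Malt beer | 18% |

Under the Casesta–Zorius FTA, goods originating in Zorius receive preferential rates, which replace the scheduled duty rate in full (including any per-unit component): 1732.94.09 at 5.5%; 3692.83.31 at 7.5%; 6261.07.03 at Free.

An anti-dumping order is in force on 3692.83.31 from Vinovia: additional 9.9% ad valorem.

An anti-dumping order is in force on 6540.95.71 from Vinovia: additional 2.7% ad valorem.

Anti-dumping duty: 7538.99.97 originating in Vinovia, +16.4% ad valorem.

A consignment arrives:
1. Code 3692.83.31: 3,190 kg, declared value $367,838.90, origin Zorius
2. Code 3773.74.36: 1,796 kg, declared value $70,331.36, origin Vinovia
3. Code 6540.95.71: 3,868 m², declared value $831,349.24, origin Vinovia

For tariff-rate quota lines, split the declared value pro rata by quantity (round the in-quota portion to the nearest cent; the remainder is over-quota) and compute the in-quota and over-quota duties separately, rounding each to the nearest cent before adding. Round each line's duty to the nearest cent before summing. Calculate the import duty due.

$161,854.04

Line 1 (3692.83.31, Zorius, 3,190 kg, $367,838.90):
Base rate for 3692.83.31 is 11%.
Origin Zorius qualifies under the Casesta–Zorius agreement and 3692.83.31 is covered: preferential rate 7.5% applies instead.
The additional-duty order on 3692.83.31 targets Vinovia, not Zorius; it does not apply.
Duty = $367,838.90 × 7.5% = $27,587.92.
Line 2 (3773.74.36, Vinovia, 1,796 kg, $70,331.36):
Code 3773.74.36 is under a tariff-rate quota (threshold 642 kg). In-quota: 642 kg at 8%; over-quota: 1,154 kg at 20%.
Pro-rata value split: in-quota = $70,331.36 × 642/1,796 = $25,140.72; over-quota = $70,331.36 − $25,140.72 = $45,190.64.
In-quota duty = $25,140.72 × 8% = $2,011.26. Over-quota duty = $45,190.64 × 20% = $9,038.13.
Line duty = $2,011.26 + $9,038.13 = $11,049.39.
Line 3 (6540.95.71, Vinovia, 3,868 m², $831,349.24):
Base rate for 6540.95.71 is 11% + $2.41/m².
Additional duty on 6540.95.71 from Vinovia: +2.7%. Applied ad valorem rate: 11% + 2.7% = 13.7%.
Duty = $831,349.24 × 13.7% + 3,868 × $2.41 = $123,216.73.
Total = $27,587.92 + $11,049.39 + $123,216.73 = $161,854.04.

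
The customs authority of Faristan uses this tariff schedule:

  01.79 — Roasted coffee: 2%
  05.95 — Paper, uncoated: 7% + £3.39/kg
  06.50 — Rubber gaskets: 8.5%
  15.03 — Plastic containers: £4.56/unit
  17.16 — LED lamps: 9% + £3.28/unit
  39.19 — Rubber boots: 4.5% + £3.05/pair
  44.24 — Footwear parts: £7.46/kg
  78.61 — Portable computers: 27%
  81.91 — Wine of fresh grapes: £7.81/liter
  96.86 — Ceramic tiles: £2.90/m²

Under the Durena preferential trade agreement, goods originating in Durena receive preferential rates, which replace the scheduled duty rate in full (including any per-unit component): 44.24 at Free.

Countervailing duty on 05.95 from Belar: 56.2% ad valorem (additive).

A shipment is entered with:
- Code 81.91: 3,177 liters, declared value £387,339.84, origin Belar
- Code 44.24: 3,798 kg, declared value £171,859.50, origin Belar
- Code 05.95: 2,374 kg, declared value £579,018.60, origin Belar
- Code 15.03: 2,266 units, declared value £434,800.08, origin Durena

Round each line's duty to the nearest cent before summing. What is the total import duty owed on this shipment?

Line 1 (81.91, Belar, 3,177 liters, £387,339.84):
Base rate for 81.91 is £7.81/liter.
Duty = 3,177 × £7.81 = £24,812.37.
Line 2 (44.24, Belar, 3,798 kg, £171,859.50):
Base rate for 44.24 is £7.46/kg.
44.24 has an FTA preferential rate, but origin Belar is not Durena; base rate stands.
Duty = 3,798 × £7.46 = £28,333.08.
Line 3 (05.95, Belar, 2,374 kg, £579,018.60):
Base rate for 05.95 is 7% + £3.39/kg.
Additional duty on 05.95 from Belar: +56.2%. Applied ad valorem rate: 7% + 56.2% = 63.2%.
Duty = £579,018.60 × 63.2% + 2,374 × £3.39 = £373,987.62.
Line 4 (15.03, Durena, 2,266 units, £434,800.08):
Base rate for 15.03 is £4.56/unit.
Origin Durena is the FTA partner but 15.03 is not on the preference list; base rate stands.
Duty = 2,266 × £4.56 = £10,332.96.
Total = £24,812.37 + £28,333.08 + £373,987.62 + £10,332.96 = £437,466.03.

£437,466.03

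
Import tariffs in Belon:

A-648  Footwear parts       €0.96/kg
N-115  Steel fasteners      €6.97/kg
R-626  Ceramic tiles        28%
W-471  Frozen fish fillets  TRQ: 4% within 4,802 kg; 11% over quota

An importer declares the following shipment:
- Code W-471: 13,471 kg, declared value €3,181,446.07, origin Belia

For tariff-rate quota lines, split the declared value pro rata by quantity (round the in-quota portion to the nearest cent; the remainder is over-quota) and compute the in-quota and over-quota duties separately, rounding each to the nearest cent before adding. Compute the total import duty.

Line 1 (W-471, Belia, 13,471 kg, €3,181,446.07):
Code W-471 is under a tariff-rate quota (threshold 4,802 kg). In-quota: 4,802 kg at 4%; over-quota: 8,669 kg at 11%.
Pro-rata value split: in-quota = €3,181,446.07 × 4,802/13,471 = €1,134,088.34; over-quota = €3,181,446.07 − €1,134,088.34 = €2,047,357.73.
In-quota duty = €1,134,088.34 × 4% = €45,363.53. Over-quota duty = €2,047,357.73 × 11% = €225,209.35.
Line duty = €45,363.53 + €225,209.35 = €270,572.88.

€270,572.88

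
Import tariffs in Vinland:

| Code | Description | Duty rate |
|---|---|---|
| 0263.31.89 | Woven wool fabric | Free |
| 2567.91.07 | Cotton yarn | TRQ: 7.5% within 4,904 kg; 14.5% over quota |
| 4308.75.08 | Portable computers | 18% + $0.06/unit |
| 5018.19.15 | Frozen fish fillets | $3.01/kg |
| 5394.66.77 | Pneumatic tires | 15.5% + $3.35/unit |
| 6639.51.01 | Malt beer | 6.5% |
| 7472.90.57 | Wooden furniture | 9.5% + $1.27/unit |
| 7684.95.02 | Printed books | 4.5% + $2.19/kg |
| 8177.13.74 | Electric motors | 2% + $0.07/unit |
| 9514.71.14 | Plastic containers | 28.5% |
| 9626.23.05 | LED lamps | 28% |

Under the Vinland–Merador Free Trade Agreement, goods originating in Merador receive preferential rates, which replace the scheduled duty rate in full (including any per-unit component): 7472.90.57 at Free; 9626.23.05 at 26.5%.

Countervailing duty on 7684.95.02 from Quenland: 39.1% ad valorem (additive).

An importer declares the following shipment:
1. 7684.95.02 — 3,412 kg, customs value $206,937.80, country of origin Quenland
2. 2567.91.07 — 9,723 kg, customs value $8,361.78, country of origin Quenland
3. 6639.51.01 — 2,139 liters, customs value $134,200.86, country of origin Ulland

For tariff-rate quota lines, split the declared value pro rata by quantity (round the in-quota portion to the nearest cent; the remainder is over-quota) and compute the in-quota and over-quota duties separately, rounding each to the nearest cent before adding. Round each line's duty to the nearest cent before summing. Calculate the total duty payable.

$107,337.46

Line 1 (7684.95.02, Quenland, 3,412 kg, $206,937.80):
Base rate for 7684.95.02 is 4.5% + $2.19/kg.
Additional duty on 7684.95.02 from Quenland: +39.1%. Applied ad valorem rate: 4.5% + 39.1% = 43.6%.
Duty = $206,937.80 × 43.6% + 3,412 × $2.19 = $97,697.16.
Line 2 (2567.91.07, Quenland, 9,723 kg, $8,361.78):
Code 2567.91.07 is under a tariff-rate quota (threshold 4,904 kg). In-quota: 4,904 kg at 7.5%; over-quota: 4,819 kg at 14.5%.
Pro-rata value split: in-quota = $8,361.78 × 4,904/9,723 = $4,217.44; over-quota = $8,361.78 − $4,217.44 = $4,144.34.
In-quota duty = $4,217.44 × 7.5% = $316.31. Over-quota duty = $4,144.34 × 14.5% = $600.93.
Line duty = $316.31 + $600.93 = $917.24.
Line 3 (6639.51.01, Ulland, 2,139 liters, $134,200.86):
Base rate for 6639.51.01 is 6.5%.
Duty = $134,200.86 × 6.5% = $8,723.06.
Total = $97,697.16 + $917.24 + $8,723.06 = $107,337.46.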